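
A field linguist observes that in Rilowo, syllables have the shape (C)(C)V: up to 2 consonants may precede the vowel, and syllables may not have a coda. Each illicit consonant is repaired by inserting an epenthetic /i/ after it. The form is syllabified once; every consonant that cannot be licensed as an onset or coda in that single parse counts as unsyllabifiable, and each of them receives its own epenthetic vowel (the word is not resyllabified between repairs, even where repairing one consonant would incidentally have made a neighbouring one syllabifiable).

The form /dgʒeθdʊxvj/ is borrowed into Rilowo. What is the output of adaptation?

digʒeθdʊxiviji

Under (C)(C)V, the unsyllabifiable consonants are /d/, /x/, /v/, /j/ (no codas are permitted; onsets may contain at most 2 consonants).
Epenthesis after each stranded consonant: /d/ → /di/, /x/ → /xi/, /v/ → /vi/, /j/ → /ji/.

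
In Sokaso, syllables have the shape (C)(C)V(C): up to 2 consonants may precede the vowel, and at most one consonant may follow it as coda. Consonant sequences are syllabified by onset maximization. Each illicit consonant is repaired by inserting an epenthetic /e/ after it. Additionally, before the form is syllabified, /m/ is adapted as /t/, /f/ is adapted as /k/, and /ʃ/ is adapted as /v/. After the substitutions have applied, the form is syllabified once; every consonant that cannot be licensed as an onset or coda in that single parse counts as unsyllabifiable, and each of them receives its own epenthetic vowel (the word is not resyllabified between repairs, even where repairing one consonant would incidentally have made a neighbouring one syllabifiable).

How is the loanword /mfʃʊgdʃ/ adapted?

tekvʊgdeve

Substitution: /m/ → /t/, /f/ → /k/, /ʃ/ → /v/, giving /tkvʊgdv/.
Under (C)(C)V(C), the unsyllabifiable consonants are /t/, /d/, /v/ (at most one coda consonant is licensed; onsets may contain at most 2 consonants).
Inserting the epenthetic vowel yields /t/ → /te/, /d/ → /de/, /v/ → /ve/.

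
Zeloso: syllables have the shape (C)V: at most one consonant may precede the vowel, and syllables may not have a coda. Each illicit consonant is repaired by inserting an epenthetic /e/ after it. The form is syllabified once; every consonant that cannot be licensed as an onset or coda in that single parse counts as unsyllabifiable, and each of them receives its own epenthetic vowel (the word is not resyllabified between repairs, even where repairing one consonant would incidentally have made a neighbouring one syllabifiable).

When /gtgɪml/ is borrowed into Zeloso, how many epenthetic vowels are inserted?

4

The unsyllabifiable consonants are /g/, /t/, /m/, /l/; each receives one epenthetic vowel.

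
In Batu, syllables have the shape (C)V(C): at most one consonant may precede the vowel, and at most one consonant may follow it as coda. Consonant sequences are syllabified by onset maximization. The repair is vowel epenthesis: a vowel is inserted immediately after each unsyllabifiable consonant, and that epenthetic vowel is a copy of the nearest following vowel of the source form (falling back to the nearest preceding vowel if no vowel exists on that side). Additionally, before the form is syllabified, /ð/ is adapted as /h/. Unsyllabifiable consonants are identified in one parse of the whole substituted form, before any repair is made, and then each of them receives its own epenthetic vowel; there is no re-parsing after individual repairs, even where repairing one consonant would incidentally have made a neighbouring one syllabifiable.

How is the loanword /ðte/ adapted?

hete

Substitution: /ð/ → /h/, giving /hte/.
Syllabifying with onset maximization leaves /h/ stranded (at most one coda consonant is licensed; onsets are limited to one consonant).
Epenthesis after each stranded consonant: /h/ → /he/.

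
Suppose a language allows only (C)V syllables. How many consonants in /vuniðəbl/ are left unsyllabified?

Under (C)V, the unsyllabifiable consonants are /b/, /l/ (no codas are permitted; onsets are limited to one consonant).

2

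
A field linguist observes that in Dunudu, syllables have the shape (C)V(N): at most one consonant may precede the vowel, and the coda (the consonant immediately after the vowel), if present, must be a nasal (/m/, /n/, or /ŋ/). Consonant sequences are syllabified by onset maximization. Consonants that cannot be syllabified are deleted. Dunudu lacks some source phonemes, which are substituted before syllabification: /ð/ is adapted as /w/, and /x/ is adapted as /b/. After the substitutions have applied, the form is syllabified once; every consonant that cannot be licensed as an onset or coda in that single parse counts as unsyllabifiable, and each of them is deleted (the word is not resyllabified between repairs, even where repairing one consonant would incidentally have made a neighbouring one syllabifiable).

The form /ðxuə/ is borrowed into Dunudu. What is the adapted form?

buə

Substitution: /ð/ → /w/, /x/ → /b/, giving /wbuə/.
Under (C)V(N), the unsyllabifiable consonants are /w/ (only a nasal (/m/, /n/, or /ŋ/) is licensed in coda position; onsets are limited to one consonant).
Deleting the stranded consonants removes /w/.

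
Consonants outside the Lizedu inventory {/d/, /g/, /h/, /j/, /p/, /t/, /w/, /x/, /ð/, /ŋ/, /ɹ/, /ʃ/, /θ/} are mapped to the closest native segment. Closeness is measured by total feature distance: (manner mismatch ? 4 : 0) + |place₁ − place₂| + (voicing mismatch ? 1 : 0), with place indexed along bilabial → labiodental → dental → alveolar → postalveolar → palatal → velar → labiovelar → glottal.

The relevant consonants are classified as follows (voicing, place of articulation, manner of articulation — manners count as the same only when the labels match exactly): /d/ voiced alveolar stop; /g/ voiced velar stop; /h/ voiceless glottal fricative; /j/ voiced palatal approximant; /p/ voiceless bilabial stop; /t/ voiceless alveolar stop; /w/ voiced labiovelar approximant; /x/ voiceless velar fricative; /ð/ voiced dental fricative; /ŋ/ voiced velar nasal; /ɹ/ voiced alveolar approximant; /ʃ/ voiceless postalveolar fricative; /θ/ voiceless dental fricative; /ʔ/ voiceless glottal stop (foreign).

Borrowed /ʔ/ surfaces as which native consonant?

/g/ is closest: same manner (stop), place distance 2 (glottal→velar), voicing differs (+1); total 3. Next closest is /h/ at distance 4.

g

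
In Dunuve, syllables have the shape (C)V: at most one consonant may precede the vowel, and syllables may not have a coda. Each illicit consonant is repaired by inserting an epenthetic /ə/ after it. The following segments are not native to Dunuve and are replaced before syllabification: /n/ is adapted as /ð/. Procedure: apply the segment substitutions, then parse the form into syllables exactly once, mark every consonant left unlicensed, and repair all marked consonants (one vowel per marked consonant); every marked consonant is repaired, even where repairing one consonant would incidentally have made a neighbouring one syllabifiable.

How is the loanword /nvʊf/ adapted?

Substitution: /n/ → /ð/, giving /ðvʊf/.
The consonants /ð/, /f/ cannot be parsed into a legal (C)V syllable (no codas are permitted; onsets are limited to one consonant).
Each unlicensed consonant becomes the onset of a new syllable: /ð/ → /ðə/, /f/ → /fə/.

ðəvʊfə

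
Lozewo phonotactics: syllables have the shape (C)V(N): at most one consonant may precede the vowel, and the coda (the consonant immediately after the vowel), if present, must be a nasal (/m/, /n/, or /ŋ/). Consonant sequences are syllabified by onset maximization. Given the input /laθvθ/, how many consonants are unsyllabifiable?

3

The consonants /θ/, /v/, /θ/ cannot be parsed into a legal (C)V(N) syllable (only a nasal (/m/, /n/, or /ŋ/) is licensed in coda position; onsets are limited to one consonant).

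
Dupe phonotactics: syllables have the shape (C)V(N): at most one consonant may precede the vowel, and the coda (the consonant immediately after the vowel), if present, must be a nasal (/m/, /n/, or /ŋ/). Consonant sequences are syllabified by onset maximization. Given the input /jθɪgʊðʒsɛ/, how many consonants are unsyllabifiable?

3

Under (C)V(N), the unsyllabifiable consonants are /j/, /ð/, /ʒ/ (only a nasal (/m/, /n/, or /ŋ/) is licensed in coda position; onsets are limited to one consonant).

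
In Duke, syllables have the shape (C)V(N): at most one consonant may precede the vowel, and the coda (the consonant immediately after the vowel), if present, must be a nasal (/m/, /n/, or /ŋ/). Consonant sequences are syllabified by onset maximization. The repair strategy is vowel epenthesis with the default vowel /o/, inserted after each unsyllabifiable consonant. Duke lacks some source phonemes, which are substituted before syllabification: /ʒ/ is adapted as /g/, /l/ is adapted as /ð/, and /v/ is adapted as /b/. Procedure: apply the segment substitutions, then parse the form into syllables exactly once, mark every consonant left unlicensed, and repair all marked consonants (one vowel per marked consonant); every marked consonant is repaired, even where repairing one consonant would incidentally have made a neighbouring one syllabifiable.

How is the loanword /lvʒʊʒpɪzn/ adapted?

ðobogʊgopɪzono

Substitution: /l/ → /ð/, /v/ → /b/, /ʒ/ → /g/, giving /ðbgʊgpɪzn/.
Syllabifying with onset maximization leaves /ð/, /b/, /g/, /z/, /n/ stranded (only a nasal (/m/, /n/, or /ŋ/) is licensed in coda position; onsets are limited to one consonant).
Inserting the epenthetic vowel yields /ð/ → /ðo/, /b/ → /bo/, /g/ → /go/, /z/ → /zo/, /n/ → /no/.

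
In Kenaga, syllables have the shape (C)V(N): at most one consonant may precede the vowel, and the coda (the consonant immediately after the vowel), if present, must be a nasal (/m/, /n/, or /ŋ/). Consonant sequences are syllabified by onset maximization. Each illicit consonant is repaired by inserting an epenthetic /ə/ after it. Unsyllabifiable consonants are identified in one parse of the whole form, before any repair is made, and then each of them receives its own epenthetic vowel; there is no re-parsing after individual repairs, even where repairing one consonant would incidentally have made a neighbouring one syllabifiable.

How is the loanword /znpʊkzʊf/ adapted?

zənəpʊkəzʊfə

The consonants /z/, /n/, /k/, /f/ cannot be parsed into a legal (C)V(N) syllable (only a nasal (/m/, /n/, or /ŋ/) is licensed in coda position; onsets are limited to one consonant).
Epenthesis after each stranded consonant: /z/ → /zə/, /n/ → /nə/, /k/ → /kə/, /f/ → /fə/.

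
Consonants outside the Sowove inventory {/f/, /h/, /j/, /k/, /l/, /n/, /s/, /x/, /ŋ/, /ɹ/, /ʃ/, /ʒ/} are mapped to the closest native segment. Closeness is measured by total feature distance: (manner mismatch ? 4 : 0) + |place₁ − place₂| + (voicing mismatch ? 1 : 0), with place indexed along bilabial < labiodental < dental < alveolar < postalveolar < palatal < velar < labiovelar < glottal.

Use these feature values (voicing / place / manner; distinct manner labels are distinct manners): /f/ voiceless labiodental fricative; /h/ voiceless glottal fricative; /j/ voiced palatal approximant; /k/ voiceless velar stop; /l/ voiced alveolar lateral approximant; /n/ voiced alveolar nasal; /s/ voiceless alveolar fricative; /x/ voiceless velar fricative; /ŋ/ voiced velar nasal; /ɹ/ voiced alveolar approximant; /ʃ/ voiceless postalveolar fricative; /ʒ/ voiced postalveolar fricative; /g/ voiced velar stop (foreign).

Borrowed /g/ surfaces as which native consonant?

/k/ is closest: same manner (stop), place distance 0 (velar→velar), voicing differs (+1); total 1. Next closest is /ŋ/ at distance 4.

k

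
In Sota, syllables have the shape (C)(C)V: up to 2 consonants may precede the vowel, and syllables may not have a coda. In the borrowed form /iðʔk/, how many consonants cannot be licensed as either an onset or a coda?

3

Under (C)(C)V, the unsyllabifiable consonants are /ð/, /ʔ/, /k/ (no codas are permitted; onsets may contain at most 2 consonants).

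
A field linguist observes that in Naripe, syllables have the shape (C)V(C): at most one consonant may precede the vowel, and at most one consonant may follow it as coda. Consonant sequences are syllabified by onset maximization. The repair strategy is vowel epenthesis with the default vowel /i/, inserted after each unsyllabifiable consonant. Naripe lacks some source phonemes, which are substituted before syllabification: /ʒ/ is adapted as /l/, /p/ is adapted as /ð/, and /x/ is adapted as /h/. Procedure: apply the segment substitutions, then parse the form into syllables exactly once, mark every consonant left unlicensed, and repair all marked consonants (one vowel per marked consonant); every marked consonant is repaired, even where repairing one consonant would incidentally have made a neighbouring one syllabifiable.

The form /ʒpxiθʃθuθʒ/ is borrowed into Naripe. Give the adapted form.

Substitution: /ʒ/ → /l/, /p/ → /ð/, /x/ → /h/, giving /lðhiθʃθuθl/.
Under (C)V(C), the unsyllabifiable consonants are /l/, /ð/, /ʃ/, /l/ (at most one coda consonant is licensed; onsets are limited to one consonant).
Inserting the epenthetic vowel yields /l/ → /li/, /ð/ → /ði/, /ʃ/ → /ʃi/, /l/ → /li/.

liðihiθʃiθuθli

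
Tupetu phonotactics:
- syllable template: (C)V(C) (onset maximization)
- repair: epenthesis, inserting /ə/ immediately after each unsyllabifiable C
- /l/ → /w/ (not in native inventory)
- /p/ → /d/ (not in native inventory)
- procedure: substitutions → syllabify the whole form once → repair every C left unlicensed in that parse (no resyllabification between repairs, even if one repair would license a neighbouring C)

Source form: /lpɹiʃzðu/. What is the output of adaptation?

Substitution: /l/ → /w/, /p/ → /d/, giving /wdɹiʃzðu/.
Under (C)V(C), the unsyllabifiable consonants are /w/, /d/, /z/ (at most one coda consonant is licensed; onsets are limited to one consonant).
Each unlicensed consonant becomes the onset of a new syllable: /w/ → /wə/, /d/ → /də/, /z/ → /zə/.

wədəɹiʃzəðu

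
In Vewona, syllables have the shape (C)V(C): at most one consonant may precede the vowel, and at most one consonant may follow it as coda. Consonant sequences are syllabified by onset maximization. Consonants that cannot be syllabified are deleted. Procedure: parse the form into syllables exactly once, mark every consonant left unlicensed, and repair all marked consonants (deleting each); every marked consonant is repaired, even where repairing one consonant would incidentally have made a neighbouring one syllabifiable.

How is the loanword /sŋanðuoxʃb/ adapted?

ŋanðuox

Under (C)V(C), the unsyllabifiable consonants are /s/, /ʃ/, /b/ (at most one coda consonant is licensed; onsets are limited to one consonant).
Deleting the stranded consonants removes /s/, /ʃ/, /b/.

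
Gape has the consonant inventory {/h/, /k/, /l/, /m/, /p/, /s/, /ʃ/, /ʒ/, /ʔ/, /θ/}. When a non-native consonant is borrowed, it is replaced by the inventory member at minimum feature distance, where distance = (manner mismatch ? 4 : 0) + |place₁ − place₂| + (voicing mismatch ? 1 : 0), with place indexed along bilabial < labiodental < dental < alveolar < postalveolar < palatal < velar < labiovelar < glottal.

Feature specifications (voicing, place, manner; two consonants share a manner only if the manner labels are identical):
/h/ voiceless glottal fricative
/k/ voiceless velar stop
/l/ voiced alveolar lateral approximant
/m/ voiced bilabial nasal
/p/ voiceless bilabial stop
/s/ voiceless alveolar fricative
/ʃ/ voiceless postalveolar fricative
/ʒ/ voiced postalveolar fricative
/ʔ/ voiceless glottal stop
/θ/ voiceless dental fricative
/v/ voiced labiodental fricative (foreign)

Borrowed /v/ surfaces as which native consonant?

θ

/θ/ is closest: same manner (fricative), place distance 1 (labiodental→dental), voicing differs (+1); total 2. Next closest is /s/ at distance 3.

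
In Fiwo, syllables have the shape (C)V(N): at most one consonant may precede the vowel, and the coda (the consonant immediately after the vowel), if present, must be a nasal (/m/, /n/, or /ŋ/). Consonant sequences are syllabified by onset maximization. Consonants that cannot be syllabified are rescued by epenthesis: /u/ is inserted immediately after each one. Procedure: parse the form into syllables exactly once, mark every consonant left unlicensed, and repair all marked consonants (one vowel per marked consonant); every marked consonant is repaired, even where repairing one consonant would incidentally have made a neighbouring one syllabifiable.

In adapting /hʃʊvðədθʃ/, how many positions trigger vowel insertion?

The unsyllabifiable consonants are /h/, /v/, /d/, /θ/, /ʃ/; each receives one epenthetic vowel.

5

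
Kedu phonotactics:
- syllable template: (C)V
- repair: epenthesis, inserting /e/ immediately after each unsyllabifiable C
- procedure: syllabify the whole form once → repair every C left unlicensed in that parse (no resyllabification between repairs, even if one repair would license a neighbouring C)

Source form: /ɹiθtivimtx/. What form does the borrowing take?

Syllabifying with onset maximization leaves /θ/, /m/, /t/, /x/ stranded (no codas are permitted; onsets are limited to one consonant).
Epenthesis after each stranded consonant: /θ/ → /θe/, /m/ → /me/, /t/ → /te/, /x/ → /xe/.

ɹiθetivimetexe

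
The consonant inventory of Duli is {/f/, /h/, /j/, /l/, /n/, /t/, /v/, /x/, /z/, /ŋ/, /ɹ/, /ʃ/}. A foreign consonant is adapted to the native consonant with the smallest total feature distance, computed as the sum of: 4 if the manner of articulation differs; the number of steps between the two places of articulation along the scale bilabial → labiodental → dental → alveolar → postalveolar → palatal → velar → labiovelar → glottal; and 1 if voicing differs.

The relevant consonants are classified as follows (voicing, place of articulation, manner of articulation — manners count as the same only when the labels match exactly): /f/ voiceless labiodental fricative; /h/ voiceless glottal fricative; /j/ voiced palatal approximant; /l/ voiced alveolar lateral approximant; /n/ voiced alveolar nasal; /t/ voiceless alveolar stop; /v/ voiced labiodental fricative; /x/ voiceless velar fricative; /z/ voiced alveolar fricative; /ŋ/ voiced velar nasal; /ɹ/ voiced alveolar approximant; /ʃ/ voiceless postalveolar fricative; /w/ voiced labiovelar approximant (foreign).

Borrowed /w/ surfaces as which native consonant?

/j/ is closest: same manner (approximant), place distance 2 (labiovelar→palatal), same voicing; total 2. Next closest is /ɹ/ at distance 4.

j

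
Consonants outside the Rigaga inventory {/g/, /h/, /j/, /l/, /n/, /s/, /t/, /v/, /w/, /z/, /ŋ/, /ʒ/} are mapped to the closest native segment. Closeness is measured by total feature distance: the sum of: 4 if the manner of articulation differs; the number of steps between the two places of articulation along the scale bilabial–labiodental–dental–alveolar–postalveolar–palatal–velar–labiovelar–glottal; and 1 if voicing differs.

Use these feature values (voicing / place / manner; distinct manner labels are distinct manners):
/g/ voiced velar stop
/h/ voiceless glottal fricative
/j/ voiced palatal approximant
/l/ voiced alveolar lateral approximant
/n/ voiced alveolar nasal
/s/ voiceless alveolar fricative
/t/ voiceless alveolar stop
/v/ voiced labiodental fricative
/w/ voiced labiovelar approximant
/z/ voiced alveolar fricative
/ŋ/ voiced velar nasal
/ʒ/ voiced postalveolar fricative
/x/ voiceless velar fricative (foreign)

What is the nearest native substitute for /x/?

h

/h/ is closest: same manner (fricative), place distance 2 (velar→glottal), same voicing; total 2. Next closest is /s/ at distance 3.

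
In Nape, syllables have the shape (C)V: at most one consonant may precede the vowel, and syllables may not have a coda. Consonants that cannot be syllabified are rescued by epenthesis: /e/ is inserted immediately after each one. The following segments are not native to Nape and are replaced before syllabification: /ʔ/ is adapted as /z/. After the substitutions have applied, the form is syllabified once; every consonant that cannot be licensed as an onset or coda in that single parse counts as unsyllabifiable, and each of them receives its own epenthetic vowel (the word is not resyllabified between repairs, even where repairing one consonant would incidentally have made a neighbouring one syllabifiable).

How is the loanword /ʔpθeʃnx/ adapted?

zepeθeʃenexe

Substitution: /ʔ/ → /z/, giving /zpθeʃnx/.
Syllabifying with onset maximization leaves /z/, /p/, /ʃ/, /n/, /x/ stranded (no codas are permitted; onsets are limited to one consonant).
Each unlicensed consonant becomes the onset of a new syllable: /z/ → /ze/, /p/ → /pe/, /ʃ/ → /ʃe/, /n/ → /ne/, /x/ → /xe/.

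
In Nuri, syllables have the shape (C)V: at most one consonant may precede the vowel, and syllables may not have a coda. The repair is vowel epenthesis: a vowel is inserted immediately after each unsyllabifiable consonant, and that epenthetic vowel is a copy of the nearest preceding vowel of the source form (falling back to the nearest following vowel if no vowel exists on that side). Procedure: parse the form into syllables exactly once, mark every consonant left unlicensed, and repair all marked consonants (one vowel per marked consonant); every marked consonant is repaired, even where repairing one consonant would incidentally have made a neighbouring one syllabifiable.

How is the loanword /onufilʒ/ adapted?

Syllabifying with onset maximization leaves /l/, /ʒ/ stranded (no codas are permitted; onsets are limited to one consonant).
Epenthesis after each stranded consonant: /l/ → /li/, /ʒ/ → /ʒi/.

onufiliʒi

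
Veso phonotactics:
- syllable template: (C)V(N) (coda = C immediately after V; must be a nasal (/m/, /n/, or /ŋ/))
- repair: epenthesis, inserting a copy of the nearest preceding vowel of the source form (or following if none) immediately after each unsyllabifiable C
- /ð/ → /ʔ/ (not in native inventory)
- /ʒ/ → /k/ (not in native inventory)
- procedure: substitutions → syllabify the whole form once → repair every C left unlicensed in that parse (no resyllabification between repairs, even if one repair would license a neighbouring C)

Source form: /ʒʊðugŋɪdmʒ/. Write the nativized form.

kʊʔuguŋɪdɪmɪkɪ

Substitution: /ʒ/ → /k/, /ð/ → /ʔ/, giving /kʊʔugŋɪdmk/.
Under (C)V(N), the unsyllabifiable consonants are /g/, /d/, /m/, /k/ (only a nasal (/m/, /n/, or /ŋ/) is licensed in coda position; onsets are limited to one consonant).
Each unlicensed consonant becomes the onset of a new syllable: /g/ → /gu/, /d/ → /dɪ/, /m/ → /mɪ/, /k/ → /kɪ/.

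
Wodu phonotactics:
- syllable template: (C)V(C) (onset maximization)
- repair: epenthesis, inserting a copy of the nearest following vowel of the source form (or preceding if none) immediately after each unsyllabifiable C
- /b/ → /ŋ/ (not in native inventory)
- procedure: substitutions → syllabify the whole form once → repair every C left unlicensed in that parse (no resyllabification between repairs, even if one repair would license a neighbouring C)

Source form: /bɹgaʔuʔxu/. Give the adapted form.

Substitution: /b/ → /ŋ/, giving /ŋɹgaʔuʔxu/.
Under (C)V(C), the unsyllabifiable consonants are /ŋ/, /ɹ/ (at most one coda consonant is licensed; onsets are limited to one consonant).
Inserting the epenthetic vowel yields /ŋ/ → /ŋa/, /ɹ/ → /ɹa/.

ŋaɹagaʔuʔxu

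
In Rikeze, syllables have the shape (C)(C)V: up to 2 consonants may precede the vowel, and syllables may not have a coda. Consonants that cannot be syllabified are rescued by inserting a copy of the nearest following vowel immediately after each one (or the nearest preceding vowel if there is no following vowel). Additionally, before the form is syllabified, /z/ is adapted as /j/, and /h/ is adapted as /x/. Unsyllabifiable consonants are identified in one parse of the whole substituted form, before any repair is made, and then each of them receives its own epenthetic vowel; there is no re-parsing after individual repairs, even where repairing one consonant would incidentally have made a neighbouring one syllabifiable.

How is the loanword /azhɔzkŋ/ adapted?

Substitution: /z/ → /j/, /h/ → /x/, giving /ajxɔjkŋ/.
Under (C)(C)V, the unsyllabifiable consonants are /j/, /k/, /ŋ/ (no codas are permitted; onsets may contain at most 2 consonants).
Epenthesis after each stranded consonant: /j/ → /jɔ/, /k/ → /kɔ/, /ŋ/ → /ŋɔ/.

ajxɔjɔkɔŋɔ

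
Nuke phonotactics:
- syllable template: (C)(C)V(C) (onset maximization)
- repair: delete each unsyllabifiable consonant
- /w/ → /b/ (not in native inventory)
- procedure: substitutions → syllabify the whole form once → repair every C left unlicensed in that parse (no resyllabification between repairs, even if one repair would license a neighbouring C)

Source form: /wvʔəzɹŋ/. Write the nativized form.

vʔəz

Substitution: /w/ → /b/, giving /bvʔəzɹŋ/.
Syllabifying with onset maximization leaves /b/, /ɹ/, /ŋ/ stranded (at most one coda consonant is licensed; onsets may contain at most 2 consonants).
Deletion applies to /b/, /ɹ/, /ŋ/.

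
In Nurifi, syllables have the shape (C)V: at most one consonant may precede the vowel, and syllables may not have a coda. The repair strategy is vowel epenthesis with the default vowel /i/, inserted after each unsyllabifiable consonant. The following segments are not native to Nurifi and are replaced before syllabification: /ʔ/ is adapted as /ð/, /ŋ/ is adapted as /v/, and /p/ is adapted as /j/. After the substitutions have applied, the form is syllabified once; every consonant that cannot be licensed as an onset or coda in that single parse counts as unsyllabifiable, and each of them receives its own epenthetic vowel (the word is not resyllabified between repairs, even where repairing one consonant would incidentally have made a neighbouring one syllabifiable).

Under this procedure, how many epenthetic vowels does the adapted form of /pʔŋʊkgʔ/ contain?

5

After substitution the input is /jðvʊkgð/.
The unsyllabifiable consonants are /j/, /ð/, /k/, /g/, /ð/; each receives one epenthetic vowel.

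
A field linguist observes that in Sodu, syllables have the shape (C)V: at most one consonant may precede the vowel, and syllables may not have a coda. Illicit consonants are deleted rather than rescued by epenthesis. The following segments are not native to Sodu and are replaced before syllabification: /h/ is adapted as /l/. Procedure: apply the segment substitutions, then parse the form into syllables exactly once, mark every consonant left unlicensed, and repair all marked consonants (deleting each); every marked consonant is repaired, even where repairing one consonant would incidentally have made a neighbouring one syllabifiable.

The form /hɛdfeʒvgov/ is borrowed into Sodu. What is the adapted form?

Substitution: /h/ → /l/, giving /lɛdfeʒvgov/.
Under (C)V, the unsyllabifiable consonants are /d/, /ʒ/, /v/, /v/ (no codas are permitted; onsets are limited to one consonant).
Each unlicensed consonant is deleted: /d/, /ʒ/, /v/, /v/.

lɛfego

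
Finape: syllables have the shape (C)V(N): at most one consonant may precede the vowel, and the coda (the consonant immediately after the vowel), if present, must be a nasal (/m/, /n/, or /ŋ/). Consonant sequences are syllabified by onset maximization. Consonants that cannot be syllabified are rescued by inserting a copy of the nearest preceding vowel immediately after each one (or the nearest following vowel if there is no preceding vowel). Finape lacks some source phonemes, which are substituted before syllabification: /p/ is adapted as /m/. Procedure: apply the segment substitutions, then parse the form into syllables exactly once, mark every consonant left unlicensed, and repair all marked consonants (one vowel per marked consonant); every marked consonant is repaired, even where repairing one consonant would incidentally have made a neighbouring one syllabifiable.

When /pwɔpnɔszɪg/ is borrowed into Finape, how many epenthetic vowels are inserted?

After substitution the input is /mwɔmnɔszɪg/.
The unsyllabifiable consonants are /m/, /s/, /g/; each receives one epenthetic vowel.

3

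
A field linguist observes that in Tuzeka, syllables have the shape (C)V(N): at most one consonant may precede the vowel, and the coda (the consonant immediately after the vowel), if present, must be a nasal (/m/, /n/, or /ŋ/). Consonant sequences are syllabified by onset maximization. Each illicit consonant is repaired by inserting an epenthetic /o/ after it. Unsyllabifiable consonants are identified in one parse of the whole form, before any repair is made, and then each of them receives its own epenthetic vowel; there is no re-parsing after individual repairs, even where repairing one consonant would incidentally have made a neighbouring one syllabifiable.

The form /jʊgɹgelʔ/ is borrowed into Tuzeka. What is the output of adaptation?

The consonants /g/, /ɹ/, /l/, /ʔ/ cannot be parsed into a legal (C)V(N) syllable (only a nasal (/m/, /n/, or /ŋ/) is licensed in coda position; onsets are limited to one consonant).
Inserting the epenthetic vowel yields /g/ → /go/, /ɹ/ → /ɹo/, /l/ → /lo/, /ʔ/ → /ʔo/.

jʊgoɹogeloʔo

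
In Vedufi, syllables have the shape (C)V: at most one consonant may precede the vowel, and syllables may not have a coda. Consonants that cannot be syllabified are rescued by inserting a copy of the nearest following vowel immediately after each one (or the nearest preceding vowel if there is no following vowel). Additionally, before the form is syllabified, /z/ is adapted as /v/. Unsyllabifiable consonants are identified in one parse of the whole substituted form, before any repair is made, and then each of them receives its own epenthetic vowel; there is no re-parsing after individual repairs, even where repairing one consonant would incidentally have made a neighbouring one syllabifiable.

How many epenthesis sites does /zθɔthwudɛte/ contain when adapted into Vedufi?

3

After substitution the input is /vθɔthwudɛte/.
The unsyllabifiable consonants are /v/, /t/, /h/; each receives one epenthetic vowel.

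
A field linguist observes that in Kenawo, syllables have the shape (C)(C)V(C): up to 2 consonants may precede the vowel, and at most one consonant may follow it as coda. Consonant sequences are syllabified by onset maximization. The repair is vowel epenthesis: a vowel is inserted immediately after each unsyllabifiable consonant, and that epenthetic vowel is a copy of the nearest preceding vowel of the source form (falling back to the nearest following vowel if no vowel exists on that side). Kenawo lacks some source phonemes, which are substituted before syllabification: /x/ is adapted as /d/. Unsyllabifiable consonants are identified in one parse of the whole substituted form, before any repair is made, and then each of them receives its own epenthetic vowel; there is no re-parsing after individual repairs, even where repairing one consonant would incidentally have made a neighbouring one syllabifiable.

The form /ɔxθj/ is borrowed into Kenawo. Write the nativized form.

ɔdθɔjɔ

Substitution: /x/ → /d/, giving /ɔdθj/.
Syllabifying with onset maximization leaves /θ/, /j/ stranded (at most one coda consonant is licensed; onsets may contain at most 2 consonants).
Inserting the epenthetic vowel yields /θ/ → /θɔ/, /j/ → /jɔ/.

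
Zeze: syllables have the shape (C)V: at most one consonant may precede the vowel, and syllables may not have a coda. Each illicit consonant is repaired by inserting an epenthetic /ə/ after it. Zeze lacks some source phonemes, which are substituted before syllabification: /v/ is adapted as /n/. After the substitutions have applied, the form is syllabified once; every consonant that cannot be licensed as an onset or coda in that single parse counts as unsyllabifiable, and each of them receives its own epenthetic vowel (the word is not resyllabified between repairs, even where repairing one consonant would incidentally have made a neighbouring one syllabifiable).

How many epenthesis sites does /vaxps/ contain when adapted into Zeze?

3

After substitution the input is /naxps/.
The unsyllabifiable consonants are /x/, /p/, /s/; each receives one epenthetic vowel.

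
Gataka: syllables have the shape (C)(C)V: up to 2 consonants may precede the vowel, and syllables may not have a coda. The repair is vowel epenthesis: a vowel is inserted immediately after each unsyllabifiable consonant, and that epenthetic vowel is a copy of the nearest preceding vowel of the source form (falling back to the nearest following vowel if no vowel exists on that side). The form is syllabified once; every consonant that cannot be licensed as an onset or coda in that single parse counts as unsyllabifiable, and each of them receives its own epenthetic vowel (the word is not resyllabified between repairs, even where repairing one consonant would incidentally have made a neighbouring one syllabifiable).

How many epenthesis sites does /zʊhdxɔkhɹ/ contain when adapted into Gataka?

The unsyllabifiable consonants are /h/, /k/, /h/, /ɹ/; each receives one epenthetic vowel.

4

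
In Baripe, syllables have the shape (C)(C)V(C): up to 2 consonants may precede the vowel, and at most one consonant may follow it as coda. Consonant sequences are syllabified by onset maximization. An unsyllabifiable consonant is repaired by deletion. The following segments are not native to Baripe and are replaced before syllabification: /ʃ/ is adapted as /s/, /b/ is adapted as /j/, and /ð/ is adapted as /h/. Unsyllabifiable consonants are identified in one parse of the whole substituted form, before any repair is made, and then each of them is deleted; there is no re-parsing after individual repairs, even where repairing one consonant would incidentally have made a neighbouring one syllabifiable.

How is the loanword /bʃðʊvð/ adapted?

shʊv

Substitution: /b/ → /j/, /ʃ/ → /s/, /ð/ → /h/, giving /jshʊvh/.
The consonants /j/, /h/ cannot be parsed into a legal (C)(C)V(C) syllable (at most one coda consonant is licensed; onsets may contain at most 2 consonants).
Deleting the stranded consonants removes /j/, /h/.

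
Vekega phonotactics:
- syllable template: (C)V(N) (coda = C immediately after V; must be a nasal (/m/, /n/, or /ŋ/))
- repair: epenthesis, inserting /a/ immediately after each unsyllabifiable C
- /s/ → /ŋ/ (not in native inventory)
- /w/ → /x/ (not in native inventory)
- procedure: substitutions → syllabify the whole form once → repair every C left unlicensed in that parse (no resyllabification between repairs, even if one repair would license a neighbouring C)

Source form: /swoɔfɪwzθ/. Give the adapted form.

Substitution: /s/ → /ŋ/, /w/ → /x/, giving /ŋxoɔfɪxzθ/.
Under (C)V(N), the unsyllabifiable consonants are /ŋ/, /x/, /z/, /θ/ (only a nasal (/m/, /n/, or /ŋ/) is licensed in coda position; onsets are limited to one consonant).
Inserting the epenthetic vowel yields /ŋ/ → /ŋa/, /x/ → /xa/, /z/ → /za/, /θ/ → /θa/.

ŋaxoɔfɪxazaθa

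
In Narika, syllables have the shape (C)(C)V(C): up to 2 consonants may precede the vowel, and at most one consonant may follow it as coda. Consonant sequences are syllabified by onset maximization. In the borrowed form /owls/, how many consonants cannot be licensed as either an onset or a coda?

2

Syllabifying with onset maximization leaves /l/, /s/ stranded (at most one coda consonant is licensed; onsets may contain at most 2 consonants).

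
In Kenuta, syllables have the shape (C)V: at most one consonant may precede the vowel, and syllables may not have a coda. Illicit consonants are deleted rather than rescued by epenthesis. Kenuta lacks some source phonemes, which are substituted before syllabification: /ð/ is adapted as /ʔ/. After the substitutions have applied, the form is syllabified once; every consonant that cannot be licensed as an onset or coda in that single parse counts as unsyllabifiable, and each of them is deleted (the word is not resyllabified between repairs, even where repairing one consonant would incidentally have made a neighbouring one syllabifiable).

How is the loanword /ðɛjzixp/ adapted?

ʔɛzi

Substitution: /ð/ → /ʔ/, giving /ʔɛjzixp/.
The consonants /j/, /x/, /p/ cannot be parsed into a legal (C)V syllable (no codas are permitted; onsets are limited to one consonant).
Each unlicensed consonant is deleted: /j/, /x/, /p/.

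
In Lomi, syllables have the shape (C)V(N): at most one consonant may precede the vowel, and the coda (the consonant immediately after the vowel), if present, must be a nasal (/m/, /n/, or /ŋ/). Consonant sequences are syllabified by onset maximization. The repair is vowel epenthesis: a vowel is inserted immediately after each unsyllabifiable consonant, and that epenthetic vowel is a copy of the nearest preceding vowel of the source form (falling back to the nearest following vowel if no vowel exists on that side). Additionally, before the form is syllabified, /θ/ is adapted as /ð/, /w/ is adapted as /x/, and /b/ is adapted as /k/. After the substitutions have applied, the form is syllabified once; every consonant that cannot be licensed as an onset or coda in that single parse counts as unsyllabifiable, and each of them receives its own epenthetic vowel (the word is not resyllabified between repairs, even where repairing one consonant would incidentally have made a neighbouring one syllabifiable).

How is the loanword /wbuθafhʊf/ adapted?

xukuðafahʊfʊ

Substitution: /w/ → /x/, /b/ → /k/, /θ/ → /ð/, giving /xkuðafhʊf/.
Syllabifying with onset maximization leaves /x/, /f/, /f/ stranded (only a nasal (/m/, /n/, or /ŋ/) is licensed in coda position; onsets are limited to one consonant).
Each unlicensed consonant becomes the onset of a new syllable: /x/ → /xu/, /f/ → /fa/, /f/ → /fʊ/.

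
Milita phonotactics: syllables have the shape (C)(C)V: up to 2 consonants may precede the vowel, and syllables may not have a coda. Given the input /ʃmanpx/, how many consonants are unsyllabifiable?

The consonants /n/, /p/, /x/ cannot be parsed into a legal (C)(C)V syllable (no codas are permitted; onsets may contain at most 2 consonants).

3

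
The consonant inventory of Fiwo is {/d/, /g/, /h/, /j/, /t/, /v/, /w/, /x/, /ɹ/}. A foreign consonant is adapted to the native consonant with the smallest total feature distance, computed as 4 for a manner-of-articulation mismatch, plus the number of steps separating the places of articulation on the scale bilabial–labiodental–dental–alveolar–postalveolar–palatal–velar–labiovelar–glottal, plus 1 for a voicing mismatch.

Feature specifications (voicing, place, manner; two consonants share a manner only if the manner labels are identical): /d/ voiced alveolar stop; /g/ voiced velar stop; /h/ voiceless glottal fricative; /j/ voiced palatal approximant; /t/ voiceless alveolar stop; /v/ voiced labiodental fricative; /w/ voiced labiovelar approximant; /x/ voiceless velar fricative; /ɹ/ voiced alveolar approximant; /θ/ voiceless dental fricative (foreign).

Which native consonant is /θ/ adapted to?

/v/ is closest: same manner (fricative), place distance 1 (dental→labiodental), voicing differs (+1); total 2. Next closest is /x/ at distance 4.

v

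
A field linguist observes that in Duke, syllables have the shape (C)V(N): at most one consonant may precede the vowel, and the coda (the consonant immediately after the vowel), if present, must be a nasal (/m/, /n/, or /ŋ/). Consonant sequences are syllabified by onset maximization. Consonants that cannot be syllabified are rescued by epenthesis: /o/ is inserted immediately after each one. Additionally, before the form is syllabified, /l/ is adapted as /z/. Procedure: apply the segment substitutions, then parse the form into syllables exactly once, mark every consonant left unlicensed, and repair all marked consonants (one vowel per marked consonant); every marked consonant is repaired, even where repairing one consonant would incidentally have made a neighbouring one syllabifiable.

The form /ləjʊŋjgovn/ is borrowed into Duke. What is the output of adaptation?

Substitution: /l/ → /z/, giving /zəjʊŋjgovn/.
Under (C)V(N), the unsyllabifiable consonants are /j/, /v/, /n/ (only a nasal (/m/, /n/, or /ŋ/) is licensed in coda position; onsets are limited to one consonant).
Epenthesis after each stranded consonant: /j/ → /jo/, /v/ → /vo/, /n/ → /no/.

zəjʊŋjogovono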